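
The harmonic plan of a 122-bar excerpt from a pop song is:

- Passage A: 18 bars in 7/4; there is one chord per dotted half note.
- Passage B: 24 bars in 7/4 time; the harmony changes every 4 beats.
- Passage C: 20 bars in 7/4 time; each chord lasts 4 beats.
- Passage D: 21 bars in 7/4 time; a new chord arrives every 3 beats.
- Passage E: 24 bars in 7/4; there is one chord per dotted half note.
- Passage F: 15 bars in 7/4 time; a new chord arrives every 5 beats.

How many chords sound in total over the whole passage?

A has 126 beats and chords last 3 each, so 42 chords.
B has 168 beats and chords last 4 each, so 42 chords.
C has 140 beats and chords last 4 each, so 35 chords.
D has 147 beats and chords last 3 each, so 49 chords.
E has 168 beats and chords last 3 each, so 56 chords.
F has 105 beats and chords last 5 each, so 21 chords.
Total: 42 + 42 + 35 + 49 + 56 + 21 = 245.

245 chords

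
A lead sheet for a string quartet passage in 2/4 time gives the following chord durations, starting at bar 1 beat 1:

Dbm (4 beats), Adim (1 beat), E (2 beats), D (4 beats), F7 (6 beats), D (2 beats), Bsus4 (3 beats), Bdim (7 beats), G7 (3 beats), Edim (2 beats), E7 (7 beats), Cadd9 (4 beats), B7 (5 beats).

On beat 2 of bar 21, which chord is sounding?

Cadd9

Beat 2 of bar 21 is beat (21−1)×2 + 2 = 42 overall.
Running totals: Dbm ends at 4, Adim ends at 5, E ends at 7, D ends at 11, F7 ends at 17, D ends at 19, Bsus4 ends at 22, Bdim ends at 29, G7 ends at 32, Edim ends at 34, E7 ends at 41, Cadd9 ends at 45.
Beat 42 falls within Cadd9.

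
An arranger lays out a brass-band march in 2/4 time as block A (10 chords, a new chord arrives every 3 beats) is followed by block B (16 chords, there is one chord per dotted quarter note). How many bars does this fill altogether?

A: 10 × 3 = 30 beats = 15 bars.
B: 16 × 1.5 = 24 beats = 12 bars.
Total: 15 + 12 = 27 bars.

27 bars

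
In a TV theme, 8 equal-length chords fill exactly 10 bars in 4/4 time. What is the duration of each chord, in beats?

10 bars × 4 beats/bar = 40 beats total.
40 beats ÷ 8 chords = 5 beats per chord.

5 beats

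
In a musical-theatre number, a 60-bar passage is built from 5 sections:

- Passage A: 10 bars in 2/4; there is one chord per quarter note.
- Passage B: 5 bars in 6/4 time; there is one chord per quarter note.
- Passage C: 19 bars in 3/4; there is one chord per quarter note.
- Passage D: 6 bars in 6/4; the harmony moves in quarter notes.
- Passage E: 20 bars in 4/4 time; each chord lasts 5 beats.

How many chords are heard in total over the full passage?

159 chords

A: 10 bars × 2 beats = 20 beats; 1 beat/chord → 20 chords.
B: 5 bars × 6 beats = 30 beats; 1 beat/chord → 30 chords.
C: 19 bars × 3 beats = 57 beats; 1 beat/chord → 57 chords.
D: 6 bars × 6 beats = 36 beats; 1 beat/chord → 36 chords.
E: 20 bars × 4 beats = 80 beats; 5 beats/chord → 16 chords.
Total: 20 + 30 + 57 + 36 + 16 = 159.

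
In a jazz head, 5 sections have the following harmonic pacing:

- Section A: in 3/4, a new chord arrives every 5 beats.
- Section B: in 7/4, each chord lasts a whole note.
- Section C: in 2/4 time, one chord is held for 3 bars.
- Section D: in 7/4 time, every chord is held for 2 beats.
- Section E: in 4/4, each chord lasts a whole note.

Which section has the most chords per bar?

A: 3/5 = 0.6 chords/bar.
B: 7/4 = 1.75 chords/bar.
C: 2/6 = 1/3 chords/bar.
D: 7/2 = 3.5 chords/bar.
E: 4/4 = 1 chord/bar.
Fastest is D at 3.5 chords/bar.

Section D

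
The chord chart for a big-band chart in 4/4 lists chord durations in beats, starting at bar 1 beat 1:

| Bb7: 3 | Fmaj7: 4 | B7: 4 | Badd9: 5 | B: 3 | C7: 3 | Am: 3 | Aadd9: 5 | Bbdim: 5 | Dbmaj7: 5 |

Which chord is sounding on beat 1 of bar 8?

Beat 1 of bar 8 is beat (8−1)×4 + 1 = 29 overall.
Running totals: Bb7 ends at 3, Fmaj7 ends at 7, B7 ends at 11, Badd9 ends at 16, B ends at 19, C7 ends at 22, Am ends at 25, Aadd9 ends at 30.
Beat 29 falls within Aadd9.

Aadd9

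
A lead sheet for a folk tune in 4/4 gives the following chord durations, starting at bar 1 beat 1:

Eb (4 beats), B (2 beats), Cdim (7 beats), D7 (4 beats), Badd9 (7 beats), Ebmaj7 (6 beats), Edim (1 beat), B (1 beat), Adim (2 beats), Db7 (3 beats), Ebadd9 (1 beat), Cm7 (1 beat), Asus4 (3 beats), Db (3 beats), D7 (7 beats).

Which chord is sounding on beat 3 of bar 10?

Cm7

Beat 3 of bar 10 is beat (10−1)×4 + 3 = 39 overall.
Running totals: Eb ends at 4, B ends at 6, Cdim ends at 13, D7 ends at 17, Badd9 ends at 24, Ebmaj7 ends at 30, Edim ends at 31, B ends at 32, Adim ends at 34, Db7 ends at 37, Ebadd9 ends at 38, Cm7 ends at 39.
Beat 39 falls within Cm7.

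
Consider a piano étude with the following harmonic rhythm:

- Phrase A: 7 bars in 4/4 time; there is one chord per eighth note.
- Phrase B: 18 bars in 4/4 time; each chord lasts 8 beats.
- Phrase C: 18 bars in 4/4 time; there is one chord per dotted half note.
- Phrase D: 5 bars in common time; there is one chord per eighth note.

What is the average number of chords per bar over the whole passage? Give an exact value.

A: 7 × 4 = 28 beats ÷ 0.5 = 56 chords.
B: 18 × 4 = 72 beats ÷ 8 = 9 chords.
C: 18 × 4 = 72 beats ÷ 3 = 24 chords.
D: 5 × 4 = 20 beats ÷ 0.5 = 40 chords.
Overall: 129 chords over 48 bars → 129/48 = 43/16 chords per bar.

43/16 chords per bar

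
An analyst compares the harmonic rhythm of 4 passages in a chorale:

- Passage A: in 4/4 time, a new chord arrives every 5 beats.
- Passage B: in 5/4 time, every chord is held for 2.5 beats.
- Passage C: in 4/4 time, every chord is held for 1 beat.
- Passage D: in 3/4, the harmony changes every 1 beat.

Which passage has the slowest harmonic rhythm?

A: 4/5 = 0.8 chords/bar.
B: 5/2.5 = 2 chords/bar.
C: 4/1 = 4 chords/bar.
D: 3/1 = 3 chords/bar.
Slowest is A at 0.8 chords/bar.

Passage A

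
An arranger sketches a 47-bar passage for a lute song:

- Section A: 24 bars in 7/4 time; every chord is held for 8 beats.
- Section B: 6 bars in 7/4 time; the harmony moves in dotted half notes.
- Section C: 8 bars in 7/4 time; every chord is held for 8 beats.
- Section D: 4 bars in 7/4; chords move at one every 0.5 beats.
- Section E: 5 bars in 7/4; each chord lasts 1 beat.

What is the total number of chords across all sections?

133 chords

A has 168 beats and chords last 8 each, so 21 chords.
B has 42 beats and chords last 3 each, so 14 chords.
C has 56 beats and chords last 8 each, so 7 chords.
D has 28 beats and chords last 0.5 each, so 56 chords.
E has 35 beats and chords last 1 each, so 35 chords.
Total: 21 + 14 + 7 + 56 + 35 = 133.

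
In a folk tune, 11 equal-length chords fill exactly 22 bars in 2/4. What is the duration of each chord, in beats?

22 bars × 2 beats/bar = 44 beats total.
44 beats ÷ 11 chords = 4 beats per chord.
(That is a whole note.)

4 beats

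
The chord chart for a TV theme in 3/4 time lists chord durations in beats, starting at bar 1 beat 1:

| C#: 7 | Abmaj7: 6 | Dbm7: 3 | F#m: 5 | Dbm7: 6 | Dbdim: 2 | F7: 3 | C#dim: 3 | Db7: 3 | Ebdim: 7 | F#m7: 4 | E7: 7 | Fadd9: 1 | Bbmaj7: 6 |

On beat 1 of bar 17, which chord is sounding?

Beat 1 of bar 17 is beat (17−1)×3 + 1 = 49 overall.
Running totals: C# ends at 7, Abmaj7 ends at 13, Dbm7 ends at 16, F#m ends at 21, Dbm7 ends at 27, Dbdim ends at 29, F7 ends at 32, C#dim ends at 35, Db7 ends at 38, Ebdim ends at 45, F#m7 ends at 49.
Beat 49 falls within F#m7.

F#m7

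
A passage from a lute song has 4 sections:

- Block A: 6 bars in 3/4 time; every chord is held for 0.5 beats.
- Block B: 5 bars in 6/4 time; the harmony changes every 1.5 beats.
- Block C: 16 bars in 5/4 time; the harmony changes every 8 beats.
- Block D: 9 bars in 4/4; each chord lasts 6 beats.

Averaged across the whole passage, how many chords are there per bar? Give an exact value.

A: 6 × 3 = 18 beats ÷ 0.5 = 36 chords.
B: 5 × 6 = 30 beats ÷ 1.5 = 20 chords.
C: 16 × 5 = 80 beats ÷ 8 = 10 chords.
D: 9 × 4 = 36 beats ÷ 6 = 6 chords.
Overall: 72 chords over 36 bars → 72/36 = 2 chords per bar.

2 chords per bar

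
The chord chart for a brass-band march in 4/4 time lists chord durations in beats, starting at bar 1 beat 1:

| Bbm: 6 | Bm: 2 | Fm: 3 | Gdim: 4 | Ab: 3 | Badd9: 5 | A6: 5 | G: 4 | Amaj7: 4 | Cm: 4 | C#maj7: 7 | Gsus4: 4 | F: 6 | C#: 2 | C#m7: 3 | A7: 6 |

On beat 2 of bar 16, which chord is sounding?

C#m7

Beat 2 of bar 16 is beat (16−1)×4 + 2 = 62 overall.
Running totals: Bbm ends at 6, Bm ends at 8, Fm ends at 11, Gdim ends at 15, Ab ends at 18, Badd9 ends at 23, A6 ends at 28, G ends at 32, Amaj7 ends at 36, Cm ends at 40, C#maj7 ends at 47, Gsus4 ends at 51, F ends at 57, C# ends at 59, C#m7 ends at 62.
Beat 62 falls within C#m7.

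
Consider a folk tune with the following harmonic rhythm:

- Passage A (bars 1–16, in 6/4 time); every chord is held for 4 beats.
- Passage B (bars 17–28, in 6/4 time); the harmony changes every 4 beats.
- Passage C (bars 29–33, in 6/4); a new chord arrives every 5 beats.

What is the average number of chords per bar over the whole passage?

16/11 chords per bar

A: 16 × 6 = 96 beats ÷ 4 = 24 chords.
B: 12 × 6 = 72 beats ÷ 4 = 18 chords.
C: 5 × 6 = 30 beats ÷ 5 = 6 chords.
Overall: 48 chords over 33 bars → 48/33 = 16/11 chords per bar.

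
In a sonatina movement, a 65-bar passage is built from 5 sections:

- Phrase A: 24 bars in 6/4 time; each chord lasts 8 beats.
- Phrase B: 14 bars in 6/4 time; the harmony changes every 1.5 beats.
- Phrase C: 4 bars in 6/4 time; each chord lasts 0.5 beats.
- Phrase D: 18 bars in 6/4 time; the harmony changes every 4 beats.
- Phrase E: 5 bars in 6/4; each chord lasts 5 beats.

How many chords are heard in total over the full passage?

A: 24·6 = 144 beats, 144/8 = 18 chords.
B: 14·6 = 84 beats, 84/1.5 = 56 chords.
C: 4·6 = 24 beats, 24/0.5 = 48 chords.
D: 18·6 = 108 beats, 108/4 = 27 chords.
E: 5·6 = 30 beats, 30/5 = 6 chords.
Total: 18 + 56 + 48 + 27 + 6 = 155.

155 chords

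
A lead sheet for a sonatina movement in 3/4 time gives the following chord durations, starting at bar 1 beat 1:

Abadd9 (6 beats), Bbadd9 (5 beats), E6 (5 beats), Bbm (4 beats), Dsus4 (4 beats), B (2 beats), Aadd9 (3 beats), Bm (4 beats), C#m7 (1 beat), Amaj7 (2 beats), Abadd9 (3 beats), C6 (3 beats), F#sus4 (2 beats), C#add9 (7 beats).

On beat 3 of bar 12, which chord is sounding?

Amaj7

Beat 3 of bar 12 is beat (12−1)×3 + 3 = 36 overall.
Running totals: Abadd9 ends at 6, Bbadd9 ends at 11, E6 ends at 16, Bbm ends at 20, Dsus4 ends at 24, B ends at 26, Aadd9 ends at 29, Bm ends at 33, C#m7 ends at 34, Amaj7 ends at 36.
Beat 36 falls within Amaj7.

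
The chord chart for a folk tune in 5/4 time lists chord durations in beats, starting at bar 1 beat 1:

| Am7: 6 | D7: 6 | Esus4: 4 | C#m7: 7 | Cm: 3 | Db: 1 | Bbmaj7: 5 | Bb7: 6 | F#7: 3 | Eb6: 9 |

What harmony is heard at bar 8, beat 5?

Beat 5 of bar 8 is beat (8−1)×5 + 5 = 40 overall.
Running totals: Am7 ends at 6, D7 ends at 12, Esus4 ends at 16, C#m7 ends at 23, Cm ends at 26, Db ends at 27, Bbmaj7 ends at 32, Bb7 ends at 38, F#7 ends at 41.
Beat 40 falls within F#7.

F#7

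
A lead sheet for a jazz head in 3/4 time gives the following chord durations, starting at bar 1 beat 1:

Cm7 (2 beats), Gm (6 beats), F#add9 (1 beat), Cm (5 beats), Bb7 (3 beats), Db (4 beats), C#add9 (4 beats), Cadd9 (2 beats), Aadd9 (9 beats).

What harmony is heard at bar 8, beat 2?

C#add9

Beat 2 of bar 8 is beat (8−1)×3 + 2 = 23 overall.
Running totals: Cm7 ends at 2, Gm ends at 8, F#add9 ends at 9, Cm ends at 14, Bb7 ends at 17, Db ends at 21, C#add9 ends at 25.
Beat 23 falls within C#add9.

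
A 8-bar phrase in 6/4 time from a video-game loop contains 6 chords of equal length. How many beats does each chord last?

8 beats

8 bars × 6 beats/bar = 48 beats total.
48 beats ÷ 6 chords = 8 beats per chord.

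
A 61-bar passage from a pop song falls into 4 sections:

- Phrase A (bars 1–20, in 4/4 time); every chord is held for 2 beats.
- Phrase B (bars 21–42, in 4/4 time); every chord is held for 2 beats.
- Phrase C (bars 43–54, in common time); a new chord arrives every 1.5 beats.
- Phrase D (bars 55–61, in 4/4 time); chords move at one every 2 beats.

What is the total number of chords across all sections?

130 chords

A has 80 beats and chords last 2 each, so 40 chords.
B has 88 beats and chords last 2 each, so 44 chords.
C has 48 beats and chords last 1.5 each, so 32 chords.
D has 28 beats and chords last 2 each, so 14 chords.
Total: 40 + 44 + 32 + 14 = 130.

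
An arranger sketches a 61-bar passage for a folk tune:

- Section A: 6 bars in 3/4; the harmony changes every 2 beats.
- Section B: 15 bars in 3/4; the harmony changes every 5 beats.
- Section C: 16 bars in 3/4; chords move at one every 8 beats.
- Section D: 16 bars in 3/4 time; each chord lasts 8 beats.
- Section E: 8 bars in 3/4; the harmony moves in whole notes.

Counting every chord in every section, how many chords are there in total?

36 chords

A: 6·3 = 18 beats, 18/2 = 9 chords.
B: 15·3 = 45 beats, 45/5 = 9 chords.
C: 16·3 = 48 beats, 48/8 = 6 chords.
D: 16·3 = 48 beats, 48/8 = 6 chords.
E: 8·3 = 24 beats, 24/4 = 6 chords.
Total: 9 + 9 + 6 + 6 + 6 = 36.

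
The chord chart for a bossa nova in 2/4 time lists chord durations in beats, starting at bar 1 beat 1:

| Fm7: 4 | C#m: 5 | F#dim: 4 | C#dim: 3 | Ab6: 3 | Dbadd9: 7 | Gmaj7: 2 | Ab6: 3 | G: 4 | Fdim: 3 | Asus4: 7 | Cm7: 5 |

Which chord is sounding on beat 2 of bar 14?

Beat 2 of bar 14 is beat (14−1)×2 + 2 = 28 overall.
Running totals: Fm7 ends at 4, C#m ends at 9, F#dim ends at 13, C#dim ends at 16, Ab6 ends at 19, Dbadd9 ends at 26, Gmaj7 ends at 28.
Beat 28 falls within Gmaj7.

Gmaj7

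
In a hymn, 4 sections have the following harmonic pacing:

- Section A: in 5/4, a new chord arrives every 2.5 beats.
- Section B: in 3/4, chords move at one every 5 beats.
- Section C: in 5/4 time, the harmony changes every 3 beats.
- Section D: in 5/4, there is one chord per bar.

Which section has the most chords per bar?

A: each chord is 2.5 beats in 5/4, so 2 per bar.
B: each chord is 5 beats in 3/4, so 0.6 per bar.
C: each chord is 3 beats in 5/4, so 5/3 per bar.
D: each chord is 5 beats in 5/4, so 1 per bar.
Fastest is A at 2 chords/bar.

Section A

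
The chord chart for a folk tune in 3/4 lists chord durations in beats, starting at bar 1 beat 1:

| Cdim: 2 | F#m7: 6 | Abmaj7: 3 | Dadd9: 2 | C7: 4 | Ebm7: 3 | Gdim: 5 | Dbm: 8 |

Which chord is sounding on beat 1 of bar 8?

Beat 1 of bar 8 is beat (8−1)×3 + 1 = 22 overall.
Running totals: Cdim ends at 2, F#m7 ends at 8, Abmaj7 ends at 11, Dadd9 ends at 13, C7 ends at 17, Ebm7 ends at 20, Gdim ends at 25.
Beat 22 falls within Gdim.

Gdim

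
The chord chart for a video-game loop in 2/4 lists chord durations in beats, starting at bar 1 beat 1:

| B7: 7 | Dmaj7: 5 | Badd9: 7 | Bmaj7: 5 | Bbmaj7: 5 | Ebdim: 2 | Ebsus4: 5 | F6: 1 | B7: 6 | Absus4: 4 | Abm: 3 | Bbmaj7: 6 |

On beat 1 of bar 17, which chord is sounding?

Beat 1 of bar 17 is beat (17−1)×2 + 1 = 33 overall.
Running totals: B7 ends at 7, Dmaj7 ends at 12, Badd9 ends at 19, Bmaj7 ends at 24, Bbmaj7 ends at 29, Ebdim ends at 31, Ebsus4 ends at 36.
Beat 33 falls within Ebsus4.

Ebsus4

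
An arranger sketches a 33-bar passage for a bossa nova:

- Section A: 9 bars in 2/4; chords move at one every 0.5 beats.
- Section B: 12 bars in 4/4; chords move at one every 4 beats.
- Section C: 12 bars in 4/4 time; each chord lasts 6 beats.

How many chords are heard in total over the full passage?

56 chords

A has 18 beats and chords last 0.5 each, so 36 chords.
B has 48 beats and chords last 4 each, so 12 chords.
C has 48 beats and chords last 6 each, so 8 chords.
Total: 36 + 12 + 8 = 56.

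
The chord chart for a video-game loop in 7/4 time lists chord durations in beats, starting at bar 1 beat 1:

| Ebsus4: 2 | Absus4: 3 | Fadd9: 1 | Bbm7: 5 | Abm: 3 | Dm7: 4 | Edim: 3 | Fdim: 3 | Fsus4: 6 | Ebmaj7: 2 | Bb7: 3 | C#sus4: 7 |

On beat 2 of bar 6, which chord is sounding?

C#sus4

Beat 2 of bar 6 is beat (6−1)×7 + 2 = 37 overall.
Running totals: Ebsus4 ends at 2, Absus4 ends at 5, Fadd9 ends at 6, Bbm7 ends at 11, Abm ends at 14, Dm7 ends at 18, Edim ends at 21, Fdim ends at 24, Fsus4 ends at 30, Ebmaj7 ends at 32, Bb7 ends at 35, C#sus4 ends at 42.
Beat 37 falls within C#sus4.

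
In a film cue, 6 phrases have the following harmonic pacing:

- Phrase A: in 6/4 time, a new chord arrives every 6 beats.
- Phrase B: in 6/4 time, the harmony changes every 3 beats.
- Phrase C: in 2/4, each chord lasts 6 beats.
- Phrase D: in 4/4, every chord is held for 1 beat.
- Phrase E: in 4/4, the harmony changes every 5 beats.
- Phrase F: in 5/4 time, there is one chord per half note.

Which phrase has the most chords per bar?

Phrase D

A: 6/6 = 1 chord/bar.
B: 6/3 = 2 chords/bar.
C: 2/6 = 1/3 chords/bar.
D: 4/1 = 4 chords/bar.
E: 4/5 = 0.8 chords/bar.
F: 5/2 = 2.5 chords/bar.
Fastest is D at 4 chords/bar.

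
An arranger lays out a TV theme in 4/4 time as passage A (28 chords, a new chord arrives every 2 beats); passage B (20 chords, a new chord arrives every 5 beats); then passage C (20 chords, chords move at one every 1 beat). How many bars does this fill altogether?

A: 28 × 2 = 56 beats = 14 bars.
B: 20 × 5 = 100 beats = 25 bars.
C: 20 × 1 = 20 beats = 5 bars.
Total: 14 + 25 + 5 = 44 bars.

44 bars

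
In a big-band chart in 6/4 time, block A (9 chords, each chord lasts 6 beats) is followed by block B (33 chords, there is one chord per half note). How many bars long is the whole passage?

A: 9 × 6 = 54 beats = 9 bars.
B: 33 × 2 = 66 beats = 11 bars.
Total: 9 + 11 = 20 bars.

20 bars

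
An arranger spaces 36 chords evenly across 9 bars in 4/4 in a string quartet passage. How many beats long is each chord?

9 bars × 4 beats/bar = 36 beats total.
36 beats ÷ 36 chords = 1 beats per chord.
(That is a quarter note.)

1 beat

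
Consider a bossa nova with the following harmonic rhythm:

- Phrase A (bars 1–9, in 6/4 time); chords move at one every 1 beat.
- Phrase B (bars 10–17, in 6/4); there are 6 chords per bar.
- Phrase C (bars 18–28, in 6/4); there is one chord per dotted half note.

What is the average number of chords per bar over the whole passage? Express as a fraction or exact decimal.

31/7 chords per bar

A: 9 × 6 = 54 beats ÷ 1 = 54 chords.
B: 8 × 6 = 48 beats ÷ 1 = 48 chords.
C: 11 × 6 = 66 beats ÷ 3 = 22 chords.
Overall: 124 chords over 28 bars → 124/28 = 31/7 chords per bar.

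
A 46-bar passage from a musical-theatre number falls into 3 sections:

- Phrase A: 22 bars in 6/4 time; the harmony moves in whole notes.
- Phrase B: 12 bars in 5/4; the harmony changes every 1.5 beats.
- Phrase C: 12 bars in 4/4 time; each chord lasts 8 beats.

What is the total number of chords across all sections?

79 chords

A: 22 bars × 6 beats = 132 beats; 4 beats/chord → 33 chords.
B: 12 bars × 5 beats = 60 beats; 1.5 beats/chord → 40 chords.
C: 12 bars × 4 beats = 48 beats; 8 beats/chord → 6 chords.
Total: 33 + 40 + 6 = 79.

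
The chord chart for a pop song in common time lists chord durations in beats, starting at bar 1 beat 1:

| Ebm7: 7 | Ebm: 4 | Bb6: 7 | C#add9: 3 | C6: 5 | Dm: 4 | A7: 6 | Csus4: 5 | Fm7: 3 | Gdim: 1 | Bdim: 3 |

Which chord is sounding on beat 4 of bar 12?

Bdim

Beat 4 of bar 12 is beat (12−1)×4 + 4 = 48 overall.
Running totals: Ebm7 ends at 7, Ebm ends at 11, Bb6 ends at 18, C#add9 ends at 21, C6 ends at 26, Dm ends at 30, A7 ends at 36, Csus4 ends at 41, Fm7 ends at 44, Gdim ends at 45, Bdim ends at 48.
Beat 48 falls within Bdim.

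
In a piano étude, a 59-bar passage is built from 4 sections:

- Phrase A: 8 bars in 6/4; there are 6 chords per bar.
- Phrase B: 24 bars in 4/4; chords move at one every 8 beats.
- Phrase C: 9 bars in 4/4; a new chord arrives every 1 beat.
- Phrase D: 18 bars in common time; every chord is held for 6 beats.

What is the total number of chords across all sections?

A has 48 beats and chords last 1 each, so 48 chords.
B has 96 beats and chords last 8 each, so 12 chords.
C has 36 beats and chords last 1 each, so 36 chords.
D has 72 beats and chords last 6 each, so 12 chords.
Total: 48 + 12 + 36 + 12 = 108.

108 chords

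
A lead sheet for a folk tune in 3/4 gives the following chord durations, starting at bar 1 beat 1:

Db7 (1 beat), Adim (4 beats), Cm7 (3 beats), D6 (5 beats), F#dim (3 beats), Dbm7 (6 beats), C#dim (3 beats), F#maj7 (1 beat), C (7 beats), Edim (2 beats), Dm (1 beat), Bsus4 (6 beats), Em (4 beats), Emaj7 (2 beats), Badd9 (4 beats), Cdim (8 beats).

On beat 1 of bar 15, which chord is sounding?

Em

Beat 1 of bar 15 is beat (15−1)×3 + 1 = 43 overall.
Running totals: Db7 ends at 1, Adim ends at 5, Cm7 ends at 8, D6 ends at 13, F#dim ends at 16, Dbm7 ends at 22, C#dim ends at 25, F#maj7 ends at 26, C ends at 33, Edim ends at 35, Dm ends at 36, Bsus4 ends at 42, Em ends at 46.
Beat 43 falls within Em.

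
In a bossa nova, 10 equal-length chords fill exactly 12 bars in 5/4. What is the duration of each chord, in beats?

12 bars × 5 beats/bar = 60 beats total.
60 beats ÷ 10 chords = 6 beats per chord.

6 beats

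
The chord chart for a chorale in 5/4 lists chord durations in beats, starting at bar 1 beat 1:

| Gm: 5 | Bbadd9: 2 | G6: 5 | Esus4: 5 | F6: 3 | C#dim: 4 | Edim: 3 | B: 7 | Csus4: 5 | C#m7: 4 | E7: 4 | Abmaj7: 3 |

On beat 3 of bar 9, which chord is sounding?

Beat 3 of bar 9 is beat (9−1)×5 + 3 = 43 overall.
Running totals: Gm ends at 5, Bbadd9 ends at 7, G6 ends at 12, Esus4 ends at 17, F6 ends at 20, C#dim ends at 24, Edim ends at 27, B ends at 34, Csus4 ends at 39, C#m7 ends at 43.
Beat 43 falls within C#m7.

C#m7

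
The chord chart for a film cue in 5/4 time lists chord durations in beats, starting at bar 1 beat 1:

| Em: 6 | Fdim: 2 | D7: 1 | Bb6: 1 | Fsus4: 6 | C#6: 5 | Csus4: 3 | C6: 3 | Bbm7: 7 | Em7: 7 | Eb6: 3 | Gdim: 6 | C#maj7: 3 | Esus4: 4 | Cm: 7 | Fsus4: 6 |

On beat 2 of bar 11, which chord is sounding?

Beat 2 of bar 11 is beat (11−1)×5 + 2 = 52 overall.
Running totals: Em ends at 6, Fdim ends at 8, D7 ends at 9, Bb6 ends at 10, Fsus4 ends at 16, C#6 ends at 21, Csus4 ends at 24, C6 ends at 27, Bbm7 ends at 34, Em7 ends at 41, Eb6 ends at 44, Gdim ends at 50, C#maj7 ends at 53.
Beat 52 falls within C#maj7.

C#maj7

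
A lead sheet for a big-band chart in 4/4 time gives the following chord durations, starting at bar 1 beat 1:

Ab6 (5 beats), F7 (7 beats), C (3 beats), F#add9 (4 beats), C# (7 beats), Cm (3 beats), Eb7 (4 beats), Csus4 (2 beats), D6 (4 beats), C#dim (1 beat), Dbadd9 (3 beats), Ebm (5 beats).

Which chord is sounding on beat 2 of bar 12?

Beat 2 of bar 12 is beat (12−1)×4 + 2 = 46 overall.
Running totals: Ab6 ends at 5, F7 ends at 12, C ends at 15, F#add9 ends at 19, C# ends at 26, Cm ends at 29, Eb7 ends at 33, Csus4 ends at 35, D6 ends at 39, C#dim ends at 40, Dbadd9 ends at 43, Ebm ends at 48.
Beat 46 falls within Ebm.

Ebm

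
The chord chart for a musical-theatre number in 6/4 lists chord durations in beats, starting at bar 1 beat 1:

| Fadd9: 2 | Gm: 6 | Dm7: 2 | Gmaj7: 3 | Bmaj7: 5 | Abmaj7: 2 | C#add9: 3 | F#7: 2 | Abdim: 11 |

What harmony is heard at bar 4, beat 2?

Abmaj7

Beat 2 of bar 4 is beat (4−1)×6 + 2 = 20 overall.
Running totals: Fadd9 ends at 2, Gm ends at 8, Dm7 ends at 10, Gmaj7 ends at 13, Bmaj7 ends at 18, Abmaj7 ends at 20.
Beat 20 falls within Abmaj7.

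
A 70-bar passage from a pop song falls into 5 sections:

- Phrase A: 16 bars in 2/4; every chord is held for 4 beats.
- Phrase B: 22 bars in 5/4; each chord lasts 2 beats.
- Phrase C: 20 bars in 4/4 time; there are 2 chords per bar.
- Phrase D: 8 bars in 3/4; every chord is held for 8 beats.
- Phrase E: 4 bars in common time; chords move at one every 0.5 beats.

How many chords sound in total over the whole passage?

A: 16·2 = 32 beats, 32/4 = 8 chords.
B: 22·5 = 110 beats, 110/2 = 55 chords.
C: 20·4 = 80 beats, 80/2 = 40 chords.
D: 8·3 = 24 beats, 24/8 = 3 chords.
E: 4·4 = 16 beats, 16/0.5 = 32 chords.
Total: 8 + 55 + 40 + 3 + 32 = 138.

138 chords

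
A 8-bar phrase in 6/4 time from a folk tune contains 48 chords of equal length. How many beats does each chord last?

1 beat

8 bars × 6 beats/bar = 48 beats total.
48 beats ÷ 48 chords = 1 beats per chord.
(That is a quarter note.)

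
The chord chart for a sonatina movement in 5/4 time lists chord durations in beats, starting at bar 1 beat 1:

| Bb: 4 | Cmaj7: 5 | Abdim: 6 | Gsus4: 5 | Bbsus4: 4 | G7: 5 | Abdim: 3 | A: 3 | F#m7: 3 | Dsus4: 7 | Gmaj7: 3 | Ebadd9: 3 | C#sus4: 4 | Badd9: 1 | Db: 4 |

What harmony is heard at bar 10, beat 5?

Ebadd9

Beat 5 of bar 10 is beat (10−1)×5 + 5 = 50 overall.
Running totals: Bb ends at 4, Cmaj7 ends at 9, Abdim ends at 15, Gsus4 ends at 20, Bbsus4 ends at 24, G7 ends at 29, Abdim ends at 32, A ends at 35, F#m7 ends at 38, Dsus4 ends at 45, Gmaj7 ends at 48, Ebadd9 ends at 51.
Beat 50 falls within Ebadd9.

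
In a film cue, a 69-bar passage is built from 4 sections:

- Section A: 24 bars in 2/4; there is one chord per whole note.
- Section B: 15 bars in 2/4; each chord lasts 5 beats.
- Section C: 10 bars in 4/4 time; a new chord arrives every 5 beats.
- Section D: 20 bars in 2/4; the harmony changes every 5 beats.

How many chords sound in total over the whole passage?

A has 48 beats and chords last 4 each, so 12 chords.
B has 30 beats and chords last 5 each, so 6 chords.
C has 40 beats and chords last 5 each, so 8 chords.
D has 40 beats and chords last 5 each, so 8 chords.
Total: 12 + 6 + 8 + 8 = 34.

34 chords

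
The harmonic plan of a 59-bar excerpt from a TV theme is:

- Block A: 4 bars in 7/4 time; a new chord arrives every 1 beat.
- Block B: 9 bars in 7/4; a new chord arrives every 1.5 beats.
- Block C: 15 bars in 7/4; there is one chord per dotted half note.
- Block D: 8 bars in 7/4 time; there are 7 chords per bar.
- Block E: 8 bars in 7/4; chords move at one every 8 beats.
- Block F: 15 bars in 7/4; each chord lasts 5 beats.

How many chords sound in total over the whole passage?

189 chords

A has 28 beats and chords last 1 each, so 28 chords.
B has 63 beats and chords last 1.5 each, so 42 chords.
C has 105 beats and chords last 3 each, so 35 chords.
D has 56 beats and chords last 1 each, so 56 chords.
E has 56 beats and chords last 8 each, so 7 chords.
F has 105 beats and chords last 5 each, so 21 chords.
Total: 28 + 42 + 35 + 56 + 7 + 21 = 189.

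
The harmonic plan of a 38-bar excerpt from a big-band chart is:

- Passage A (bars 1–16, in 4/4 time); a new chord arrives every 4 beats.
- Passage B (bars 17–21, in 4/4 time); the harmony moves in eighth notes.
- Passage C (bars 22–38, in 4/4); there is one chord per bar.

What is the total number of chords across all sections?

A: 16·4 = 64 beats, 64/4 = 16 chords.
B: 5·4 = 20 beats, 20/0.5 = 40 chords.
C: 17·4 = 68 beats, 68/4 = 17 chords.
Total: 16 + 40 + 17 = 73.

73 chords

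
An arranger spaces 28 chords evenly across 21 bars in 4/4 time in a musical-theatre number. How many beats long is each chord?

21 bars × 4 beats/bar = 84 beats total.
84 beats ÷ 28 chords = 3 beats per chord.
(That is a dotted half note.)

3 beats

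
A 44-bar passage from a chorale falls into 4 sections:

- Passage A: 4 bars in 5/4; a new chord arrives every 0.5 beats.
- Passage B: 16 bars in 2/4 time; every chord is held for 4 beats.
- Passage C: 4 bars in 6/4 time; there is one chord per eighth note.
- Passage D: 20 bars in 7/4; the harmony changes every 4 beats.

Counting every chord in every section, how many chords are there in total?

131 chords

A: 4·5 = 20 beats, 20/0.5 = 40 chords.
B: 16·2 = 32 beats, 32/4 = 8 chords.
C: 4·6 = 24 beats, 24/0.5 = 48 chords.
D: 20·7 = 140 beats, 140/4 = 35 chords.
Total: 40 + 8 + 48 + 35 = 131.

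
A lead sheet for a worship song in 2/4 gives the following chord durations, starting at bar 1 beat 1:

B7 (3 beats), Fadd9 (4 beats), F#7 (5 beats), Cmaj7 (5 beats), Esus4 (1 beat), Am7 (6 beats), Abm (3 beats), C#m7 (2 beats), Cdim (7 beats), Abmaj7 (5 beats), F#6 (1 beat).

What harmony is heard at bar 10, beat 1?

Beat 1 of bar 10 is beat (10−1)×2 + 1 = 19 overall.
Running totals: B7 ends at 3, Fadd9 ends at 7, F#7 ends at 12, Cmaj7 ends at 17, Esus4 ends at 18, Am7 ends at 24.
Beat 19 falls within Am7.

Am7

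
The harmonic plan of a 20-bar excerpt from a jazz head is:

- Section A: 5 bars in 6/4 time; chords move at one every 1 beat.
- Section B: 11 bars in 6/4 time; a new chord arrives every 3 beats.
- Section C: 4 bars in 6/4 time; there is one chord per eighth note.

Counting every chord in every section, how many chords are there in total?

100 chords

A: 5·6 = 30 beats, 30/1 = 30 chords.
B: 11·6 = 66 beats, 66/3 = 22 chords.
C: 4·6 = 24 beats, 24/0.5 = 48 chords.
Total: 30 + 22 + 48 = 100.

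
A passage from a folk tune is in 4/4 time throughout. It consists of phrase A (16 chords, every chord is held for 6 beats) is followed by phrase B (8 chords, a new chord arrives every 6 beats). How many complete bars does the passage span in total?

A: 16 × 6 = 96 beats = 24 bars.
B: 8 × 6 = 48 beats = 12 bars.
Total: 24 + 12 = 36 bars.

36 bars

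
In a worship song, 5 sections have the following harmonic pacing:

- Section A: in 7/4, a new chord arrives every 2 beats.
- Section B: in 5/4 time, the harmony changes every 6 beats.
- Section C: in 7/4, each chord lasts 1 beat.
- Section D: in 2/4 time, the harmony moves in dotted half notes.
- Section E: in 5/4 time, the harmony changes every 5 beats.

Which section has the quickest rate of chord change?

A: 7 beats/bar ÷ 2 beats/chord = 3.5 chords/bar.
B: 5 beats/bar ÷ 6 beats/chord = 5/6 chords/bar.
C: 7 beats/bar ÷ 1 beat/chord = 7 chords/bar.
D: 2 beats/bar ÷ 3 beats/chord = 2/3 chords/bar.
E: 5 beats/bar ÷ 5 beats/chord = 1 chord/bar.
Fastest is C at 7 chords/bar.

Section C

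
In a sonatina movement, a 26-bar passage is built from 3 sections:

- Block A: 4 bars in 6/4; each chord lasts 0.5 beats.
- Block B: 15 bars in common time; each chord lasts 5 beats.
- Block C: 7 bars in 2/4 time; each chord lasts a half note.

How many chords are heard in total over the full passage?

A: 4·6 = 24 beats, 24/0.5 = 48 chords.
B: 15·4 = 60 beats, 60/5 = 12 chords.
C: 7·2 = 14 beats, 14/2 = 7 chords.
Total: 48 + 12 + 7 = 67.

67 chords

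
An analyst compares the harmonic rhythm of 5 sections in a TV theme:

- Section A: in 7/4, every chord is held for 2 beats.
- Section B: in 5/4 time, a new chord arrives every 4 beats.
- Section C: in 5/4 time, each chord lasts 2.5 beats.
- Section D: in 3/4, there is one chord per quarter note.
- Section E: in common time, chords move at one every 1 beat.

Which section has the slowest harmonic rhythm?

A: each chord is 2 beats in 7/4, so 3.5 per bar.
B: each chord is 4 beats in 5/4, so 1.25 per bar.
C: each chord is 2.5 beats in 5/4, so 2 per bar.
D: each chord is 1 beat in 3/4, so 3 per bar.
E: each chord is 1 beat in 4/4, so 4 per bar.
Slowest is B at 1.25 chords/bar.

Section B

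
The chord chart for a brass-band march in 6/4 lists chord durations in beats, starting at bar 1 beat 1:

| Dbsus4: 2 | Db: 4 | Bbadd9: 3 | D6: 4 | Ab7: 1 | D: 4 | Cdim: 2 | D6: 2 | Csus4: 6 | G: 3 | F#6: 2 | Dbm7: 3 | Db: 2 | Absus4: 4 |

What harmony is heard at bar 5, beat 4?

Csus4

Beat 4 of bar 5 is beat (5−1)×6 + 4 = 28 overall.
Running totals: Dbsus4 ends at 2, Db ends at 6, Bbadd9 ends at 9, D6 ends at 13, Ab7 ends at 14, D ends at 18, Cdim ends at 20, D6 ends at 22, Csus4 ends at 28.
Beat 28 falls within Csus4.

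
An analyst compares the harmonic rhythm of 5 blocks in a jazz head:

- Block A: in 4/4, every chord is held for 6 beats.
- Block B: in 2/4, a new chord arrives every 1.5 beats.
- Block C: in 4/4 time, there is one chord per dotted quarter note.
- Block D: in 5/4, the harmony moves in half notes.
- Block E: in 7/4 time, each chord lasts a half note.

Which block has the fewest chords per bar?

A: 4 beats/bar ÷ 6 beats/chord = 2/3 chords/bar.
B: 2 beats/bar ÷ 1.5 beats/chord = 4/3 chords/bar.
C: 4 beats/bar ÷ 1.5 beats/chord = 8/3 chords/bar.
D: 5 beats/bar ÷ 2 beats/chord = 2.5 chords/bar.
E: 7 beats/bar ÷ 2 beats/chord = 3.5 chords/bar.
Slowest is A at 2/3 chords/bar.

Block A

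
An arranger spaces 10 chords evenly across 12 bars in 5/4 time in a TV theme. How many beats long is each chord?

6 beats

12 bars × 5 beats/bar = 60 beats total.
60 beats ÷ 10 chords = 6 beats per chord.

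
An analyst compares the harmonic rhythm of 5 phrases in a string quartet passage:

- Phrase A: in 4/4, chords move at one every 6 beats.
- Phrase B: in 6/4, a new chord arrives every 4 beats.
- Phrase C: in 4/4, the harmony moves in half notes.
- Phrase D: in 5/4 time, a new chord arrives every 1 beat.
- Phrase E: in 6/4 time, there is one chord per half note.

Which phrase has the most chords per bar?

A: 4/6 = 2/3 chords/bar.
B: 6/4 = 1.5 chords/bar.
C: 4/2 = 2 chords/bar.
D: 5/1 = 5 chords/bar.
E: 6/2 = 3 chords/bar.
Fastest is D at 5 chords/bar.

Phrase D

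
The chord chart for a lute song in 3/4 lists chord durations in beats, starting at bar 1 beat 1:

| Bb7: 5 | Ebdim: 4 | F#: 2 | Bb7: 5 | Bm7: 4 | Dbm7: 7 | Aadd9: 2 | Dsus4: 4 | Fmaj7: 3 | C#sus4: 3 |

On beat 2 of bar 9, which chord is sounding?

Dbm7

Beat 2 of bar 9 is beat (9−1)×3 + 2 = 26 overall.
Running totals: Bb7 ends at 5, Ebdim ends at 9, F# ends at 11, Bb7 ends at 16, Bm7 ends at 20, Dbm7 ends at 27.
Beat 26 falls within Dbm7.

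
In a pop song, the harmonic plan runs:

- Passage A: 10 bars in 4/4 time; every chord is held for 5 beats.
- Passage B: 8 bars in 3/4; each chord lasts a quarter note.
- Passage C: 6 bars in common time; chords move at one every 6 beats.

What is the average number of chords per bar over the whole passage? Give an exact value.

A: 10 bars of 4 beats is 40 beats; at 5 beats each that's 8 chords.
B: 8 bars of 3 beats is 24 beats; at 1 beat each that's 24 chords.
C: 6 bars of 4 beats is 24 beats; at 6 beats each that's 4 chords.
Overall: 36 chords over 24 bars → 36/24 = 1.5 chords per bar.

1.5 chords per bar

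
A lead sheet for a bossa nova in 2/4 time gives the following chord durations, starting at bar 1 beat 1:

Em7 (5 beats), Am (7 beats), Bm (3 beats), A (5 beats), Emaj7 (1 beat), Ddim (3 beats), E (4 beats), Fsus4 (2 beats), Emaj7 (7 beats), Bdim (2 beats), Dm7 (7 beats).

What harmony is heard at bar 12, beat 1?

Beat 1 of bar 12 is beat (12−1)×2 + 1 = 23 overall.
Running totals: Em7 ends at 5, Am ends at 12, Bm ends at 15, A ends at 20, Emaj7 ends at 21, Ddim ends at 24.
Beat 23 falls within Ddim.

Ddim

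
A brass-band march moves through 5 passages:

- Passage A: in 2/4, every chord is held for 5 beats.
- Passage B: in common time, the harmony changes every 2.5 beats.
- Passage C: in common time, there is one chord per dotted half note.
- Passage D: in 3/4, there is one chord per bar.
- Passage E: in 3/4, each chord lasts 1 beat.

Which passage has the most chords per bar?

Passage E

A: each chord is 5 beats in 2/4, so 0.4 per bar.
B: each chord is 2.5 beats in 4/4, so 1.6 per bar.
C: each chord is 3 beats in 4/4, so 4/3 per bar.
D: each chord is 3 beats in 3/4, so 1 per bar.
E: each chord is 1 beat in 3/4, so 3 per bar.
Fastest is E at 3 chords/bar.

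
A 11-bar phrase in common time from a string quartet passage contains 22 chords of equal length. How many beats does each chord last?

11 bars × 4 beats/bar = 44 beats total.
44 beats ÷ 22 chords = 2 beats per chord.
(That is a half note.)

2 beats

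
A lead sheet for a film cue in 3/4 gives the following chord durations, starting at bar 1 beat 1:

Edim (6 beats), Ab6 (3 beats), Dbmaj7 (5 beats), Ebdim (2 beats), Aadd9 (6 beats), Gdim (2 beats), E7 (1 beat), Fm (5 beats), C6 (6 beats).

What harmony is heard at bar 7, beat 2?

Aadd9

Beat 2 of bar 7 is beat (7−1)×3 + 2 = 20 overall.
Running totals: Edim ends at 6, Ab6 ends at 9, Dbmaj7 ends at 14, Ebdim ends at 16, Aadd9 ends at 22.
Beat 20 falls within Aadd9.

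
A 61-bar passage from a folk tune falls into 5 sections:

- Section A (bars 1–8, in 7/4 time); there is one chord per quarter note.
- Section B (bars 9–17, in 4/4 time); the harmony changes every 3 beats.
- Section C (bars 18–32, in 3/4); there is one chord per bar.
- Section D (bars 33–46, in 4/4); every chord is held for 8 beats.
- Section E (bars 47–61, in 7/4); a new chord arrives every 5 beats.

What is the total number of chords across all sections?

A: 8 bars × 7 beats = 56 beats; 1 beat/chord → 56 chords.
B: 9 bars × 4 beats = 36 beats; 3 beats/chord → 12 chords.
C: 15 bars × 3 beats = 45 beats; 3 beats/chord → 15 chords.
D: 14 bars × 4 beats = 56 beats; 8 beats/chord → 7 chords.
E: 15 bars × 7 beats = 105 beats; 5 beats/chord → 21 chords.
Total: 56 + 12 + 15 + 7 + 21 = 111.

111 chords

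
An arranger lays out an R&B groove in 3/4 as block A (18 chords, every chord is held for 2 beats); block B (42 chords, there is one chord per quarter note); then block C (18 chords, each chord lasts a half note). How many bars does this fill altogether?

A: 18 × 2 = 36 beats = 12 bars.
B: 42 × 1 = 42 beats = 14 bars.
C: 18 × 2 = 36 beats = 12 bars.
Total: 12 + 14 + 12 = 38 bars.

38 bars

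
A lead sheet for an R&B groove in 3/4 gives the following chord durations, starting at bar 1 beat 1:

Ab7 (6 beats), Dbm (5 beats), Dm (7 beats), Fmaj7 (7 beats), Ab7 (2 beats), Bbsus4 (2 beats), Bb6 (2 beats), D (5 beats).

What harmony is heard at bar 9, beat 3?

Ab7

Beat 3 of bar 9 is beat (9−1)×3 + 3 = 27 overall.
Running totals: Ab7 ends at 6, Dbm ends at 11, Dm ends at 18, Fmaj7 ends at 25, Ab7 ends at 27.
Beat 27 falls within Ab7.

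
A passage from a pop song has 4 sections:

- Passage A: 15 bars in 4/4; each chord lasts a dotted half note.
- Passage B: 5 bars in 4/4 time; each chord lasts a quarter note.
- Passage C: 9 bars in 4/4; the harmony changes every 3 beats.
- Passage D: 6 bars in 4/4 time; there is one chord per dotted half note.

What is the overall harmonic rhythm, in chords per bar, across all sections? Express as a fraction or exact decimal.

12/7 chords per bar

A: 15 × 4 = 60 beats ÷ 3 = 20 chords.
B: 5 × 4 = 20 beats ÷ 1 = 20 chords.
C: 9 × 4 = 36 beats ÷ 3 = 12 chords.
D: 6 × 4 = 24 beats ÷ 3 = 8 chords.
Overall: 60 chords over 35 bars → 60/35 = 12/7 chords per bar.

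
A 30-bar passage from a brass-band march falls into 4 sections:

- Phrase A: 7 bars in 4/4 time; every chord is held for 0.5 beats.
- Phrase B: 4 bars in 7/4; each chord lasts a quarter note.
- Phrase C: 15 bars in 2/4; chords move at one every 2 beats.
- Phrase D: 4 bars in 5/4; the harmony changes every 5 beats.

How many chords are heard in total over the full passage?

A has 28 beats and chords last 0.5 each, so 56 chords.
B has 28 beats and chords last 1 each, so 28 chords.
C has 30 beats and chords last 2 each, so 15 chords.
D has 20 beats and chords last 5 each, so 4 chords.
Total: 56 + 28 + 15 + 4 = 103.

103 chords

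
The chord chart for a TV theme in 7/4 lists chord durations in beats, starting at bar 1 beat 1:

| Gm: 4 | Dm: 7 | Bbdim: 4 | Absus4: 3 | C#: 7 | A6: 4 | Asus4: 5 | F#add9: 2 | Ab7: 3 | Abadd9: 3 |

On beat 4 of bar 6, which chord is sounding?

Beat 4 of bar 6 is beat (6−1)×7 + 4 = 39 overall.
Running totals: Gm ends at 4, Dm ends at 11, Bbdim ends at 15, Absus4 ends at 18, C# ends at 25, A6 ends at 29, Asus4 ends at 34, F#add9 ends at 36, Ab7 ends at 39.
Beat 39 falls within Ab7.

Ab7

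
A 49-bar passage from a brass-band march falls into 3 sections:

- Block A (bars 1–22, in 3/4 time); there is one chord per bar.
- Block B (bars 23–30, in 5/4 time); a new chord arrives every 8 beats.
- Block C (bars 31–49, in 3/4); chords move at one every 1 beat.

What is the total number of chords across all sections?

84 chords

A: 22 bars × 3 beats = 66 beats; 3 beats/chord → 22 chords.
B: 8 bars × 5 beats = 40 beats; 8 beats/chord → 5 chords.
C: 19 bars × 3 beats = 57 beats; 1 beat/chord → 57 chords.
Total: 22 + 5 + 57 = 84.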